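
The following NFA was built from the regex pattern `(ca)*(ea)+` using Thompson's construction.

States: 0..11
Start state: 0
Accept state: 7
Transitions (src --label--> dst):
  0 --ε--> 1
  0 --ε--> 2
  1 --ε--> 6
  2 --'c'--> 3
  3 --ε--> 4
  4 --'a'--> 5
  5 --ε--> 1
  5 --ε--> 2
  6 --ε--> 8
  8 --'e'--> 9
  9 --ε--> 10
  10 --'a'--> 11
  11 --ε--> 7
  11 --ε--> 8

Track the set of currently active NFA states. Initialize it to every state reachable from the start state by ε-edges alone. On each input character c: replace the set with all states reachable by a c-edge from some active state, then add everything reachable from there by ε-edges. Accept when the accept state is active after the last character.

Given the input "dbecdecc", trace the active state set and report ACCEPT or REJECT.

S₀ = ε-closure({0}) = {0,1,2,6,8}
'd' @ 1: {}  — state set empty
rest 'becdecc' ignored (set empty)
after full input: {}  (accept=7 not in)

Answer: REJECT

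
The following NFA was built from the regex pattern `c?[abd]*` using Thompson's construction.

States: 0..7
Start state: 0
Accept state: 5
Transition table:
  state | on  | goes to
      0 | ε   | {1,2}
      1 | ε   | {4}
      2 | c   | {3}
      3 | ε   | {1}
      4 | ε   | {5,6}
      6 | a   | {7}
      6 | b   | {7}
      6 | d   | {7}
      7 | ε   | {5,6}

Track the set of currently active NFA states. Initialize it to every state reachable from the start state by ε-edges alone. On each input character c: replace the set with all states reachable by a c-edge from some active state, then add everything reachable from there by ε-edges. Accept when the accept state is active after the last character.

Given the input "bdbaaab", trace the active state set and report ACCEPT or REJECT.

start: ε-closure({0}) = {0,1,2,4,5,6}
'b' @ 1: {5,6,7}  [accepting]
'd' @ 2: {5,6,7}  [accepting]
'b' @ 3: {5,6,7}  [accepting]
'a' @ 4: {5,6,7}  [accepting]
'a' @ 5: {5,6,7}  [accepting]
'a' @ 6: {5,6,7}  [accepting]
'b' @ 7: {5,6,7}  [accepting]
after full input: {5,6,7}  (accept=5 in)

Answer: ACCEPT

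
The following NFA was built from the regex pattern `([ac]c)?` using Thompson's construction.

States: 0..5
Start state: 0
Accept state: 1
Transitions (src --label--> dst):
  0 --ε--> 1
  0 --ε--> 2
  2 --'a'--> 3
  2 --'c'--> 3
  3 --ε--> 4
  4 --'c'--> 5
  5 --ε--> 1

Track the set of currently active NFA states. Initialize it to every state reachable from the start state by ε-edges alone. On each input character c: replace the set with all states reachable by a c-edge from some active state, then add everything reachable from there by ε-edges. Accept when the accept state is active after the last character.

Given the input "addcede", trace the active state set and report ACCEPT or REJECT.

Answer: REJECT

Steps:
start: ε-closure({0}) = {0,1,2}
'a' @ 1: {3,4}
'd' @ 2: {}  — no active states
rest 'dcede' ignored (set empty)
after full input: {}  (accept=1 not in)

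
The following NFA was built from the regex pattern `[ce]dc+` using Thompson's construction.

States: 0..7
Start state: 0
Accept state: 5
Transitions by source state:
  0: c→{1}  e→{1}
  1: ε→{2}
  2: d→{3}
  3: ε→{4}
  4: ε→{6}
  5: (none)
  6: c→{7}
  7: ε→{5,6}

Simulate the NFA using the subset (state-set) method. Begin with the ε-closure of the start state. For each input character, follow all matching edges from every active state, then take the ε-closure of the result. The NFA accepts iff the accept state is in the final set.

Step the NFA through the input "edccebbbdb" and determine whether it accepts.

Answer: REJECT

Trace:
initial (ε-close {0}): {0}
'e' @ 1: {1,2}
'd' @ 2: {3,4,6}
'c' @ 3: {5,6,7}  [accepting]
'c' @ 4: {5,6,7}  [accepting]
'e' @ 5: {}  — dead — no transitions
rest 'bbbdb' ignored (set empty)
end set {} — state 5 not in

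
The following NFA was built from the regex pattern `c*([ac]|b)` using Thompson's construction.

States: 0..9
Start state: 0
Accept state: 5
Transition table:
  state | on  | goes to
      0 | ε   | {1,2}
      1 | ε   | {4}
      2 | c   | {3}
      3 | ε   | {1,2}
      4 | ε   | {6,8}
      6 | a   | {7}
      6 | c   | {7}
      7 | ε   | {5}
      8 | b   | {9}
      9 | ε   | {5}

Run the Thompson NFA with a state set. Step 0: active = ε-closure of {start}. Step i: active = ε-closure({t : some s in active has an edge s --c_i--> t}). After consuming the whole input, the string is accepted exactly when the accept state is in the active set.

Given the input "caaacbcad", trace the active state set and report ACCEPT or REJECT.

S₀ = ε-closure({0}) = {0,1,2,4,6,8}
'c' @ 1: {1,2,3,4,5,6,7,8}  [accepting]
'a' @ 2: {5,7}  [accepting]
'a' @ 3: {}  — dead — no transitions
rest 'acbcad' ignored (set empty)
final: {}; accept 5 not in set

Answer: REJECT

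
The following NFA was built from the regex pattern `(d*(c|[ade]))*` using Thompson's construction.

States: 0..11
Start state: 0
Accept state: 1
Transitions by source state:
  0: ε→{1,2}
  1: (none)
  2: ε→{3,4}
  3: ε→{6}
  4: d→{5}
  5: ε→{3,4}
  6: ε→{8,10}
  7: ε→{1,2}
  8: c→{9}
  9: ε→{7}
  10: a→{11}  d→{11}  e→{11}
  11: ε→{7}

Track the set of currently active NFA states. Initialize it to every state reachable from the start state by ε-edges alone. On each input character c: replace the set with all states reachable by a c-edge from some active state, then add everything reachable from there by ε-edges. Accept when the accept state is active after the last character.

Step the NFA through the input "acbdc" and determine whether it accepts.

initial (ε-close {0}): {0,1,2,3,4,6,8,10}
'a' @ 1: {1,2,3,4,6,7,8,10,11}  (accept∈set)
'c' @ 2: {1,2,3,4,6,7,8,9,10}  (accept∈set)
'b' @ 3: {}  — state set empty
rest 'dc' ignored (set empty)
after full input: {}  (accept=1 not in)

Answer: REJECT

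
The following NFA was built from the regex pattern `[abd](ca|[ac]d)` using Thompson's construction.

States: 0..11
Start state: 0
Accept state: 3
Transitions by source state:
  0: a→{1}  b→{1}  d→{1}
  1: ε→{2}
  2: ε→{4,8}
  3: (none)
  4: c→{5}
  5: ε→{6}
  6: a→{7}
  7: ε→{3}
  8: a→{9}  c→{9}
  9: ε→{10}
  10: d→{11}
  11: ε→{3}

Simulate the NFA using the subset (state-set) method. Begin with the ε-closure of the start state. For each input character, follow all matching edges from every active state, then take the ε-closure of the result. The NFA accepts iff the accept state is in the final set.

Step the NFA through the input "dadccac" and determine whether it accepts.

initial (ε-close {0}): {0}
'd' @ 1: {1,2,4,8}
'a' @ 2: {9,10}
'd' @ 3: {3,11}  ✓accept
'c' @ 4: {}  — state set empty
rest 'cac' ignored (set empty)
final: {}; accept 3 not in set

Answer: REJECT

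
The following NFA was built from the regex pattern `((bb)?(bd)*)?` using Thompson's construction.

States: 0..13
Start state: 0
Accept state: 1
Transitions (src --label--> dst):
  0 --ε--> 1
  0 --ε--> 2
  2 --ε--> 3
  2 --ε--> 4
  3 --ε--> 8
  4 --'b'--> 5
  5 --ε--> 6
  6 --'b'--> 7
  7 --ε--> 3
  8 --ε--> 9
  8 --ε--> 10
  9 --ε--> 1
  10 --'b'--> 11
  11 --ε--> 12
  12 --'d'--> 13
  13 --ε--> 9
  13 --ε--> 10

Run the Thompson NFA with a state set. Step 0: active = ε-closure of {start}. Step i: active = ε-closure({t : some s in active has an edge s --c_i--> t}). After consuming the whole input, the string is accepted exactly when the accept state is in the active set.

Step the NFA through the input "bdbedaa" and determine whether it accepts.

Answer: REJECT

Derivation:
S₀ = ε-closure({0}) = {0,1,2,3,4,8,9,10}
'b' @ 1: {5,6,11,12}
'd' @ 2: {1,9,10,13}  ✓accept
'b' @ 3: {11,12}
'e' @ 4: {}  — state set empty
rest 'daa' ignored (set empty)
after full input: {}  (accept=1 not in)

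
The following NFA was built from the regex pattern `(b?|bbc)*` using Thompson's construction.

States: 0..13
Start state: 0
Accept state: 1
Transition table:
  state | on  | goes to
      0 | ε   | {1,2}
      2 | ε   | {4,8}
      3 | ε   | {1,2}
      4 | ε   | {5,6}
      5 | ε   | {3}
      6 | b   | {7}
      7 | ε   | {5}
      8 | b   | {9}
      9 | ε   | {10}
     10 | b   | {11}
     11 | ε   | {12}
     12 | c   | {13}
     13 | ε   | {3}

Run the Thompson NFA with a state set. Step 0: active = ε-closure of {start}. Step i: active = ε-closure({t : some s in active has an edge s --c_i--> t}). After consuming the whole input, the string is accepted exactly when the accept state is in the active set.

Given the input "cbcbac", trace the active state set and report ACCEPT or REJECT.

S₀ = ε-closure({0}) = {0,1,2,3,4,5,6,8}
'c' @ 1: {}  — no active states
rest 'bcbac' ignored (set empty)
final: {}; accept 1 not in set

Answer: REJECT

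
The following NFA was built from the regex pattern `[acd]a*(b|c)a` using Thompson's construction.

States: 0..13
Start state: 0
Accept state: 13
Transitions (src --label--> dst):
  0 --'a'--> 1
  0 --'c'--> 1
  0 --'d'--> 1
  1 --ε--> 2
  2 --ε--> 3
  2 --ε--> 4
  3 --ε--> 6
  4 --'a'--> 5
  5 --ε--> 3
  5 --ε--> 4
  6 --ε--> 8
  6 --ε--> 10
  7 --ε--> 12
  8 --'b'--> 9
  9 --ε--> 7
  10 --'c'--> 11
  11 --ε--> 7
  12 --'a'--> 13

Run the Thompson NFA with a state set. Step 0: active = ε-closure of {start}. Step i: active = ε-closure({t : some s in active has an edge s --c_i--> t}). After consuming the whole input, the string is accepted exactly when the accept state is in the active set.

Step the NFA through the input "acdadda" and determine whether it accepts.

Answer: REJECT

Derivation:
initial (ε-close {0}): {0}
'a' @ 1: {1,2,3,4,6,8,10}
'c' @ 2: {7,11,12}
'd' @ 3: {}  — dead — no transitions
rest 'adda' ignored (set empty)
after full input: {}  (accept=13 not in)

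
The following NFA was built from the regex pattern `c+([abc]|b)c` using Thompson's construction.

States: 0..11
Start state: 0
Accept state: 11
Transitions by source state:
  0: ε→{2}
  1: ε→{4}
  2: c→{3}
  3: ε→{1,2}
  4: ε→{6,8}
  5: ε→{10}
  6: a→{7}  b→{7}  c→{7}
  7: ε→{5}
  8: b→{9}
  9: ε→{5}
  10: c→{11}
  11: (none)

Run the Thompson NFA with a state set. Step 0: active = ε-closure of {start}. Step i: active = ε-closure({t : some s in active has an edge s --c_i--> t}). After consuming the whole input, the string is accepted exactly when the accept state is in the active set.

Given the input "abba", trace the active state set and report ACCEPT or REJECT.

Answer: REJECT

Trace:
initial (ε-close {0}): {0,2}
'a' @ 1: {}  — state set empty
rest 'bba' ignored (set empty)
final: {}; accept 11 not in set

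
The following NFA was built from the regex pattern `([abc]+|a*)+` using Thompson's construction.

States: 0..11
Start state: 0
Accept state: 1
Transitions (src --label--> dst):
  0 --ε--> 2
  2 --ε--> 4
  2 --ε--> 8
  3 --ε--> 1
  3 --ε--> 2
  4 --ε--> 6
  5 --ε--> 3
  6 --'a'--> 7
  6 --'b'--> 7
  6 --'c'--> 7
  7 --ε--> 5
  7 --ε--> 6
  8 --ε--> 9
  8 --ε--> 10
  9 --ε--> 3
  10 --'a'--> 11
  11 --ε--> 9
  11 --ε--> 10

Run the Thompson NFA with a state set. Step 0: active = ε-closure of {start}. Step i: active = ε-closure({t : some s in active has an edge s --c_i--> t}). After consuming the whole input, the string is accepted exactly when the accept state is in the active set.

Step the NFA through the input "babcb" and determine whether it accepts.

initial (ε-close {0}): {0,1,2,3,4,6,8,9,10}
'b' @ 1: {1,2,3,4,5,6,7,8,9,10}  [accepting]
'a' @ 2: {1,2,3,4,5,6,7,8,9,10,11}  [accepting]
'b' @ 3: {1,2,3,4,5,6,7,8,9,10}  [accepting]
'c' @ 4: {1,2,3,4,5,6,7,8,9,10}  [accepting]
'b' @ 5: {1,2,3,4,5,6,7,8,9,10}  [accepting]
end set {1,2,3,4,5,6,7,8,9,10} — state 1 in

Answer: ACCEPT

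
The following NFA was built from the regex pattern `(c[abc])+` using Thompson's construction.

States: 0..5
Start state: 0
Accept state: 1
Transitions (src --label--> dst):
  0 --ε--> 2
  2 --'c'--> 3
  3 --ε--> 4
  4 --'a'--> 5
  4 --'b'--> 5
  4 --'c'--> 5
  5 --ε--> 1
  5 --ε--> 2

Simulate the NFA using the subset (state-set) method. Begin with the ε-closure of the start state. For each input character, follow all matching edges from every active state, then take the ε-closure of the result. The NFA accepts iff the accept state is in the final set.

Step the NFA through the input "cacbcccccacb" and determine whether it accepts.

start: ε-closure({0}) = {0,2}
'c' @ 1: {3,4}
'a' @ 2: {1,2,5}  ✓accept
'c' @ 3: {3,4}
'b' @ 4: {1,2,5}  ✓accept
'c' @ 5: {3,4}
'c' @ 6: {1,2,5}  ✓accept
'c' @ 7: {3,4}
'c' @ 8: {1,2,5}  ✓accept
'c' @ 9: {3,4}
'a' @ 10: {1,2,5}  ✓accept
'c' @ 11: {3,4}
'b' @ 12: {1,2,5}  ✓accept
end set {1,2,5} — state 1 in

Answer: ACCEPT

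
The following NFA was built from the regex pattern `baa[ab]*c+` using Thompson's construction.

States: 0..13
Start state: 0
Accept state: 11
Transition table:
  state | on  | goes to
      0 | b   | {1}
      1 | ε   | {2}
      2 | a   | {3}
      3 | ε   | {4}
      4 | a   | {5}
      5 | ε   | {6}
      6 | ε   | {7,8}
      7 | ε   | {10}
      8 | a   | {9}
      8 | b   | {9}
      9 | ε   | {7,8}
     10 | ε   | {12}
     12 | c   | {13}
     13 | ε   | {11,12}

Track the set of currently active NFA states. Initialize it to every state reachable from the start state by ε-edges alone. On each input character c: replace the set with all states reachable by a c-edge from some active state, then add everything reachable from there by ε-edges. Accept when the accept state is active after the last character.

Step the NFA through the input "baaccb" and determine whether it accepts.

initial (ε-close {0}): {0}
'b' @ 1: {1,2}
'a' @ 2: {3,4}
'a' @ 3: {5,6,7,8,10,12}
'c' @ 4: {11,12,13}  [accepting]
'c' @ 5: {11,12,13}  [accepting]
'b' @ 6: {}  — state set empty
end set {} — state 11 not in

Answer: REJECT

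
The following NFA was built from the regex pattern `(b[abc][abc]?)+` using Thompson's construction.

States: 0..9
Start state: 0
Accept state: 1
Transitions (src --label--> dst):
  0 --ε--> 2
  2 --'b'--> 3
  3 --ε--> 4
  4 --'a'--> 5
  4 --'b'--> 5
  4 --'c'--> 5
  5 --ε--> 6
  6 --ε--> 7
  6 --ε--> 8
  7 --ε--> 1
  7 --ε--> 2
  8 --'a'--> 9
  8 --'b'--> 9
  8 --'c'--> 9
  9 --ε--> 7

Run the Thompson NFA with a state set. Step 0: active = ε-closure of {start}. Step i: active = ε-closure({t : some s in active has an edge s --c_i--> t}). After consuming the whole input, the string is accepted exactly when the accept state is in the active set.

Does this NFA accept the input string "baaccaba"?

initial (ε-close {0}): {0,2}
'b' @ 1: {3,4}
'a' @ 2: {1,2,5,6,7,8}  [accepting]
'a' @ 3: {1,2,7,9}  [accepting]
'c' @ 4: {}  — dead — no transitions
rest 'caba' ignored (set empty)
after full input: {}  (accept=1 not in)

Answer: REJECT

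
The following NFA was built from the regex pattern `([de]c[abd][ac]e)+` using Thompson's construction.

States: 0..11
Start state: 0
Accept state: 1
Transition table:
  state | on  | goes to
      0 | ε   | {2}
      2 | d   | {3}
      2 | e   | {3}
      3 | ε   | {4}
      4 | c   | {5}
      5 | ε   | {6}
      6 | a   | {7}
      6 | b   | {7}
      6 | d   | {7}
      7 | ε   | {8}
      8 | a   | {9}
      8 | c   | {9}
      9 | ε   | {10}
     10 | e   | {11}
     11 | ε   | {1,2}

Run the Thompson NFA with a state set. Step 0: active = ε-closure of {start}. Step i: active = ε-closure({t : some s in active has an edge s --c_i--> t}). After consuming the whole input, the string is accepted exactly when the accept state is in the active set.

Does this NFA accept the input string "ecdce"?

Answer: ACCEPT

Trace:
S₀ = ε-closure({0}) = {0,2}
'e' @ 1: {3,4}
'c' @ 2: {5,6}
'd' @ 3: {7,8}
'c' @ 4: {9,10}
'e' @ 5: {1,2,11}  (accept∈set)
end set {1,2,11} — state 1 in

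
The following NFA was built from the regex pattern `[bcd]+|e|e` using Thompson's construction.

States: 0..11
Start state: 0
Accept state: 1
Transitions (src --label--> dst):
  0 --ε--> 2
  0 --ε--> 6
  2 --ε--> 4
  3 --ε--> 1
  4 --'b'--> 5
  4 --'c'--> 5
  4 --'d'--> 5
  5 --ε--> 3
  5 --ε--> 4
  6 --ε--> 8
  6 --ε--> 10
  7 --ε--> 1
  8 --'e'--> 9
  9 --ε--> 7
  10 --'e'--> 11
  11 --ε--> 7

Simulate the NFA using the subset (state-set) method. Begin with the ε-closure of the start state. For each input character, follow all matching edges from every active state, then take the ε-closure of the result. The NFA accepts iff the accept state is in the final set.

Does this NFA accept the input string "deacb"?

start: ε-closure({0}) = {0,2,4,6,8,10}
'd' @ 1: {1,3,4,5}  ✓accept
'e' @ 2: {}  — dead — no transitions
rest 'acb' ignored (set empty)
end set {} — state 1 not in

Answer: REJECT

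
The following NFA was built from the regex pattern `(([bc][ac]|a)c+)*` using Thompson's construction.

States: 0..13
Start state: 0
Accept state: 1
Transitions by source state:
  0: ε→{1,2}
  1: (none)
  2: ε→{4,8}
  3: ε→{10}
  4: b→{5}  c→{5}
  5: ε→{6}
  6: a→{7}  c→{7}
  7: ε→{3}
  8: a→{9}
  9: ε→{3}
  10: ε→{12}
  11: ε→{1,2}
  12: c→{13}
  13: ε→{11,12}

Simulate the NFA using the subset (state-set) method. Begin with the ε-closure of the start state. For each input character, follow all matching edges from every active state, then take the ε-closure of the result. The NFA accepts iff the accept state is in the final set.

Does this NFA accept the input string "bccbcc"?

S₀ = ε-closure({0}) = {0,1,2,4,8}
'b' @ 1: {5,6}
'c' @ 2: {3,7,10,12}
'c' @ 3: {1,2,4,8,11,12,13}  ✓accept
'b' @ 4: {5,6}
'c' @ 5: {3,7,10,12}
'c' @ 6: {1,2,4,8,11,12,13}  ✓accept
end set {1,2,4,8,11,12,13} — state 1 in

Answer: ACCEPT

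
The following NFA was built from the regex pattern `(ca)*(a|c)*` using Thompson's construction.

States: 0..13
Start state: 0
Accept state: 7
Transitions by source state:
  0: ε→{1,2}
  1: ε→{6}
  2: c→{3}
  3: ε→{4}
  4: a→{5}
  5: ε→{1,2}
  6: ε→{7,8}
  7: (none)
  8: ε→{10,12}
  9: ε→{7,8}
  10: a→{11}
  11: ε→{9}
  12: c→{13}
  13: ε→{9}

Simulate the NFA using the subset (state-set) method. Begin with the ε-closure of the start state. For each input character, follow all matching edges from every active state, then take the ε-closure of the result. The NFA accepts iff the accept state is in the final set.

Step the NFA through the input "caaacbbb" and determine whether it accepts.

S₀ = ε-closure({0}) = {0,1,2,6,7,8,10,12}
'c' @ 1: {3,4,7,8,9,10,12,13}  (accept∈set)
'a' @ 2: {1,2,5,6,7,8,9,10,11,12}  (accept∈set)
'a' @ 3: {7,8,9,10,11,12}  (accept∈set)
'a' @ 4: {7,8,9,10,11,12}  (accept∈set)
'c' @ 5: {7,8,9,10,12,13}  (accept∈set)
'b' @ 6: {}  — dead — no transitions
rest 'bb' ignored (set empty)
final: {}; accept 7 not in set

Answer: REJECT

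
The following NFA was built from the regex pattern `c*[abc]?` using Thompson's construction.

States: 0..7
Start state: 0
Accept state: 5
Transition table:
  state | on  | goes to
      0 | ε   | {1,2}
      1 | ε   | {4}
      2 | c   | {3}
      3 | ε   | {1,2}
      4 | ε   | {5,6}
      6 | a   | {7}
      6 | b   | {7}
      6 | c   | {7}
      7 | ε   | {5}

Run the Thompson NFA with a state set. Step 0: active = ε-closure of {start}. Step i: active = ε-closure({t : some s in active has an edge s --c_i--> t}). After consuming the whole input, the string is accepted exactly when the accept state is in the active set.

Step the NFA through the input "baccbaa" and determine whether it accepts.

Answer: REJECT

Trace:
initial (ε-close {0}): {0,1,2,4,5,6}
'b' @ 1: {5,7}  ✓accept
'a' @ 2: {}  — no active states
rest 'ccbaa' ignored (set empty)
end set {} — state 5 not in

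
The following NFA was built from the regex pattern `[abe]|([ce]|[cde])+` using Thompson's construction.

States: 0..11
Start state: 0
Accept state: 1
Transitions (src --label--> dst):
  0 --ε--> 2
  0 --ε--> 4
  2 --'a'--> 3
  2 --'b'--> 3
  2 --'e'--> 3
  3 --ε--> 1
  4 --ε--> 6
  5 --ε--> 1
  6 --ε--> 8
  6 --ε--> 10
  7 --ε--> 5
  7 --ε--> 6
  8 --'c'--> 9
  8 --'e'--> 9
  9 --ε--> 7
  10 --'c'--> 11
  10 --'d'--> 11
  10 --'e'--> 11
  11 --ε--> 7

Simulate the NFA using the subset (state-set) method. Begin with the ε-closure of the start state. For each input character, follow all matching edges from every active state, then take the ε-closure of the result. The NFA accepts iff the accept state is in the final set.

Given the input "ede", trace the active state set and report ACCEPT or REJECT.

S₀ = ε-closure({0}) = {0,2,4,6,8,10}
'e' @ 1: {1,3,5,6,7,8,9,10,11}  (accept∈set)
'd' @ 2: {1,5,6,7,8,10,11}  (accept∈set)
'e' @ 3: {1,5,6,7,8,9,10,11}  (accept∈set)
after full input: {1,5,6,7,8,9,10,11}  (accept=1 in)

Answer: ACCEPT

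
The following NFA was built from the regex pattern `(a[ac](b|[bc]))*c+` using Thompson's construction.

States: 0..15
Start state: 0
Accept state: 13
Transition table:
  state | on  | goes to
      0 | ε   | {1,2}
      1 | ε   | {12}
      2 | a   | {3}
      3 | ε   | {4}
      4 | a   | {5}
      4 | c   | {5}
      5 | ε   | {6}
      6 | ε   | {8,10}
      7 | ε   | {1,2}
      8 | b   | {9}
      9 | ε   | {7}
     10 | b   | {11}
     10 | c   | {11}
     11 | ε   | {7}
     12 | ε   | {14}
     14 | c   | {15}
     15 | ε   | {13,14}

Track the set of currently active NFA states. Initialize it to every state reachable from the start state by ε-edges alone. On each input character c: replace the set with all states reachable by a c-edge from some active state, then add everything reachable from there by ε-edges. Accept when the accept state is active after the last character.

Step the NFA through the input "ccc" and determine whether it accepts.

Answer: ACCEPT

Steps:
start: ε-closure({0}) = {0,1,2,12,14}
'c' @ 1: {13,14,15}  (accept∈set)
'c' @ 2: {13,14,15}  (accept∈set)
'c' @ 3: {13,14,15}  (accept∈set)
final: {13,14,15}; accept 13 in set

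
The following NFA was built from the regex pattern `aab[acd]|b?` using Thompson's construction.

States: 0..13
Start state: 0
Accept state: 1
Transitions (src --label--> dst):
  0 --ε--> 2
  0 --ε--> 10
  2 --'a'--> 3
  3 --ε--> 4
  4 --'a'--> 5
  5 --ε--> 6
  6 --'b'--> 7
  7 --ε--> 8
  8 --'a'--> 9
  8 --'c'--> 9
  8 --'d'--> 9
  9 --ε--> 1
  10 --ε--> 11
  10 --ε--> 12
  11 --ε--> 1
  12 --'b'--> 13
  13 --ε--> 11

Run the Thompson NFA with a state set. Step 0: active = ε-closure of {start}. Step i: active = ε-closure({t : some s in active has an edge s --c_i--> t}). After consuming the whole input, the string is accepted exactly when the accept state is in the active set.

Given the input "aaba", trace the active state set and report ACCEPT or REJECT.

Answer: ACCEPT

Trace:
S₀ = ε-closure({0}) = {0,1,2,10,11,12}
'a' @ 1: {3,4}
'a' @ 2: {5,6}
'b' @ 3: {7,8}
'a' @ 4: {1,9}  (accept∈set)
after full input: {1,9}  (accept=1 in)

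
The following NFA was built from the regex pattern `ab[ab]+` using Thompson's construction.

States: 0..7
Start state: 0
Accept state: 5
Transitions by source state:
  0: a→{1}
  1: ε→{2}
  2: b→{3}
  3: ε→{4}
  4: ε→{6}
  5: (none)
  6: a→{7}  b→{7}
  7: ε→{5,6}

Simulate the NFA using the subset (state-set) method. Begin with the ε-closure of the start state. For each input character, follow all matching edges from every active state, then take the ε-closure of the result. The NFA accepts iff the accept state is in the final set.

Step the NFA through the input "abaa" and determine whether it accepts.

start: ε-closure({0}) = {0}
'a' @ 1: {1,2}
'b' @ 2: {3,4,6}
'a' @ 3: {5,6,7}  ✓accept
'a' @ 4: {5,6,7}  ✓accept
after full input: {5,6,7}  (accept=5 in)

Answer: ACCEPT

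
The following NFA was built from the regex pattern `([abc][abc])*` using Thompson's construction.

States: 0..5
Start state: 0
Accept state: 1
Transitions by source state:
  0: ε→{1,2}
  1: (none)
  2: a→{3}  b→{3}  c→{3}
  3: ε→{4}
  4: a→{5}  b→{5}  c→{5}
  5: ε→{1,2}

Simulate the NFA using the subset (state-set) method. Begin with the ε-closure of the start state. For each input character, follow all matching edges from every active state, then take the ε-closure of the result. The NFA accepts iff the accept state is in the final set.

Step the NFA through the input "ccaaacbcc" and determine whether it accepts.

initial (ε-close {0}): {0,1,2}
'c' @ 1: {3,4}
'c' @ 2: {1,2,5}  (accept∈set)
'a' @ 3: {3,4}
'a' @ 4: {1,2,5}  (accept∈set)
'a' @ 5: {3,4}
'c' @ 6: {1,2,5}  (accept∈set)
'b' @ 7: {3,4}
'c' @ 8: {1,2,5}  (accept∈set)
'c' @ 9: {3,4}
final: {3,4}; accept 1 not in set

Answer: REJECT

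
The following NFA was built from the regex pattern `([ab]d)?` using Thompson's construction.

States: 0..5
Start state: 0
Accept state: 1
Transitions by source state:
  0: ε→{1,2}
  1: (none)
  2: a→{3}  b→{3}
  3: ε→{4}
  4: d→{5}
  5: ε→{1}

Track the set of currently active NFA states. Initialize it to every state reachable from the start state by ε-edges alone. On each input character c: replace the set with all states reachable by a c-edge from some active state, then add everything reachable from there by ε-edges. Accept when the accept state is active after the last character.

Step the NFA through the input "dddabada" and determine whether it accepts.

Answer: REJECT

Steps:
start: ε-closure({0}) = {0,1,2}
'd' @ 1: {}  — no active states
rest 'ddabada' ignored (set empty)
after full input: {}  (accept=1 not in)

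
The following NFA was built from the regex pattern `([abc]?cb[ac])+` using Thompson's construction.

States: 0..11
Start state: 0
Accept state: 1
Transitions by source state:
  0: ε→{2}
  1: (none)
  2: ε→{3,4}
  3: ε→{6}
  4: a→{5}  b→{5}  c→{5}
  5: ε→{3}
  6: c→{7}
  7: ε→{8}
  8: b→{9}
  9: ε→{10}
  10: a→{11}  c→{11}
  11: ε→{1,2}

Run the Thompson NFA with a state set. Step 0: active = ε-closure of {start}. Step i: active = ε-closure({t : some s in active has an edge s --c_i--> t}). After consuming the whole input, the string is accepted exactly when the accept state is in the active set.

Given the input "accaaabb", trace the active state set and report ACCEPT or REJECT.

start: ε-closure({0}) = {0,2,3,4,6}
'a' @ 1: {3,5,6}
'c' @ 2: {7,8}
'c' @ 3: {}  — state set empty
rest 'aaabb' ignored (set empty)
final: {}; accept 1 not in set

Answer: REJECT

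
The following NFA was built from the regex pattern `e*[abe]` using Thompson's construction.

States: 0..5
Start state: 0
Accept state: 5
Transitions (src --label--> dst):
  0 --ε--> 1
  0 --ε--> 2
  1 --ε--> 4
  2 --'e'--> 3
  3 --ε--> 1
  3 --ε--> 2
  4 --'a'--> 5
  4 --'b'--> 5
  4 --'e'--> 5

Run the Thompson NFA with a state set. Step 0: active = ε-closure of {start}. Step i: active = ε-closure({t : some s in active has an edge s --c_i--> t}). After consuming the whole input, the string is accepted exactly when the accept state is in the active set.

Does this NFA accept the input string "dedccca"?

start: ε-closure({0}) = {0,1,2,4}
'd' @ 1: {}  — dead — no transitions
rest 'edccca' ignored (set empty)
end set {} — state 5 not in

Answer: REJECT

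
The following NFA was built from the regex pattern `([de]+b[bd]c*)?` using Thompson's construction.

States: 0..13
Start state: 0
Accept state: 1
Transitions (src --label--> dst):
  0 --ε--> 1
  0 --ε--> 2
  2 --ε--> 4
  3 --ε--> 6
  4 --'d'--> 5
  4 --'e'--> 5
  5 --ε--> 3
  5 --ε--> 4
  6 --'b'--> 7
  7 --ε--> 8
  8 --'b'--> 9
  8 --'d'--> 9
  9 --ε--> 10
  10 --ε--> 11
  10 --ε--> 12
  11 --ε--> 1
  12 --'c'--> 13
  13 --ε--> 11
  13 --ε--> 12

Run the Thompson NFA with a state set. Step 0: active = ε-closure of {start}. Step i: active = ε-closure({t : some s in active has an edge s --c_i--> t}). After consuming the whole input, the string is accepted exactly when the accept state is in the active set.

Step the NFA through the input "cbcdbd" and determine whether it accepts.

initial (ε-close {0}): {0,1,2,4}
'c' @ 1: {}  — no active states
rest 'bcdbd' ignored (set empty)
after full input: {}  (accept=1 not in)

Answer: REJECT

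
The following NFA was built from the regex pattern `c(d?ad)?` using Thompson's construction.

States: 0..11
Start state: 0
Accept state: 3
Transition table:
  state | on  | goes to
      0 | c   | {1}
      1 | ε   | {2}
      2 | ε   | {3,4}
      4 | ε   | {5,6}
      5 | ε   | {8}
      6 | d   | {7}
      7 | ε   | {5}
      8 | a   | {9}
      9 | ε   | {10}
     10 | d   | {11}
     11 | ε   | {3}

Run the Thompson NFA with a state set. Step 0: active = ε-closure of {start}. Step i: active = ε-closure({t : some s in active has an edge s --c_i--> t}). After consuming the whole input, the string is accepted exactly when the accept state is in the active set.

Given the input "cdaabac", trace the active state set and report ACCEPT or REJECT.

start: ε-closure({0}) = {0}
'c' @ 1: {1,2,3,4,5,6,8}  ✓accept
'd' @ 2: {5,7,8}
'a' @ 3: {9,10}
'a' @ 4: {}  — dead — no transitions
rest 'bac' ignored (set empty)
after full input: {}  (accept=3 not in)

Answer: REJECT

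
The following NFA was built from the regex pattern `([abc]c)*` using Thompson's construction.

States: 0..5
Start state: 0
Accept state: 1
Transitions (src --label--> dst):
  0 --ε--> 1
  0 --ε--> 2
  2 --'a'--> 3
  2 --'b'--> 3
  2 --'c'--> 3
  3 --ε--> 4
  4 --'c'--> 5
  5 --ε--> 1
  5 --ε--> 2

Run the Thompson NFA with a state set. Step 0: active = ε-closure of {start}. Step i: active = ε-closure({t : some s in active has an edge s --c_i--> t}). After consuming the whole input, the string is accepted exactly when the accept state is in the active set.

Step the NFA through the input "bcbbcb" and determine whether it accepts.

Answer: REJECT

Steps:
S₀ = ε-closure({0}) = {0,1,2}
'b' @ 1: {3,4}
'c' @ 2: {1,2,5}  ✓accept
'b' @ 3: {3,4}
'b' @ 4: {}  — no active states
rest 'cb' ignored (set empty)
end set {} — state 1 not in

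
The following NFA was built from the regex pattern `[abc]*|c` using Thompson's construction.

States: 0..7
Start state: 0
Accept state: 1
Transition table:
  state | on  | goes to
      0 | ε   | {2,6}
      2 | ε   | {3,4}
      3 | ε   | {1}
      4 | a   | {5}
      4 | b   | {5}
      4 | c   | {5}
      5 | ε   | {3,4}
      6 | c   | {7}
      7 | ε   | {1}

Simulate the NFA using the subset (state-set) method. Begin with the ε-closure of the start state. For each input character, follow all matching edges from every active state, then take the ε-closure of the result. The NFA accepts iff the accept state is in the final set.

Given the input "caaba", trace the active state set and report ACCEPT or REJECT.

start: ε-closure({0}) = {0,1,2,3,4,6}
'c' @ 1: {1,3,4,5,7}  [accepting]
'a' @ 2: {1,3,4,5}  [accepting]
'a' @ 3: {1,3,4,5}  [accepting]
'b' @ 4: {1,3,4,5}  [accepting]
'a' @ 5: {1,3,4,5}  [accepting]
final: {1,3,4,5}; accept 1 in set

Answer: ACCEPT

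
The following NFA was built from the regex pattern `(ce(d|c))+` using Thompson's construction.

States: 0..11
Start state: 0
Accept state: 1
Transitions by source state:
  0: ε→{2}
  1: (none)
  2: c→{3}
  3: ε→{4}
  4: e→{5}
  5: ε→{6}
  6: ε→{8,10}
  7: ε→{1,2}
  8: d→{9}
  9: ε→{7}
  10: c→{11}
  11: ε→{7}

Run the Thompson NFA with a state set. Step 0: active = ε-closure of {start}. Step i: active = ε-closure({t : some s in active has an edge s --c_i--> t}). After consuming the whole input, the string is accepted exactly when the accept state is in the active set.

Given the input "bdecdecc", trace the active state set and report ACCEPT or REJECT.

S₀ = ε-closure({0}) = {0,2}
'b' @ 1: {}  — state set empty
rest 'decdecc' ignored (set empty)
final: {}; accept 1 not in set

Answer: REJECT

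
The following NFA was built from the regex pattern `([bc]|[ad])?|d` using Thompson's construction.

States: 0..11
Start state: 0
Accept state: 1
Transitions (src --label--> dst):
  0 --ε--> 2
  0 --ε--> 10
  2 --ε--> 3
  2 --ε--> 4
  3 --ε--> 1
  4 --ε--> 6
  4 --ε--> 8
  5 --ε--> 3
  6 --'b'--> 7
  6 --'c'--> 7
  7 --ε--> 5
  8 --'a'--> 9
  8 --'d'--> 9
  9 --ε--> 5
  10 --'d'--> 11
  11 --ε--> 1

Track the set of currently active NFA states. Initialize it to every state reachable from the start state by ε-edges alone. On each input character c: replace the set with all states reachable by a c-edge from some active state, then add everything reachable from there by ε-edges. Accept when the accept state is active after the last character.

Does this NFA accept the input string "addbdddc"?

initial (ε-close {0}): {0,1,2,3,4,6,8,10}
'a' @ 1: {1,3,5,9}  [accepting]
'd' @ 2: {}  — state set empty
rest 'dbdddc' ignored (set empty)
end set {} — state 1 not in

Answer: REJECT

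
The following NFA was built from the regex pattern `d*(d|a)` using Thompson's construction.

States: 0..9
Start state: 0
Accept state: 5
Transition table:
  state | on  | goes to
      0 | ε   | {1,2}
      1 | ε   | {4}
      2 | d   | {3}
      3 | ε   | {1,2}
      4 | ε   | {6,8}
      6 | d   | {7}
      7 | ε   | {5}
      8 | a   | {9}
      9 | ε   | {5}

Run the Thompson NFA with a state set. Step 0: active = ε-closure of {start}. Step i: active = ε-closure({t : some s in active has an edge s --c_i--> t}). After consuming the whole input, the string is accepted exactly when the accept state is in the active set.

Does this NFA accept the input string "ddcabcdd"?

start: ε-closure({0}) = {0,1,2,4,6,8}
'd' @ 1: {1,2,3,4,5,6,7,8}  [accepting]
'd' @ 2: {1,2,3,4,5,6,7,8}  [accepting]
'c' @ 3: {}  — dead — no transitions
rest 'abcdd' ignored (set empty)
after full input: {}  (accept=5 not in)

Answer: REJECT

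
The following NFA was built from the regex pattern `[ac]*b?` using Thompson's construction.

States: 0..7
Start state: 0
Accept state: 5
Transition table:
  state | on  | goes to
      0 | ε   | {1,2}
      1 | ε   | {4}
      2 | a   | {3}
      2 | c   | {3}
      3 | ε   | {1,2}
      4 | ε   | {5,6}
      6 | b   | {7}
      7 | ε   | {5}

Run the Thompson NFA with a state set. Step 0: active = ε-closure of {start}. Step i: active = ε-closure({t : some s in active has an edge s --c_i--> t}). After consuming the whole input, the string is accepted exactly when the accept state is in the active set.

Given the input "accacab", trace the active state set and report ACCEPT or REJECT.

Answer: ACCEPT

Trace:
initial (ε-close {0}): {0,1,2,4,5,6}
'a' @ 1: {1,2,3,4,5,6}  (accept∈set)
'c' @ 2: {1,2,3,4,5,6}  (accept∈set)
'c' @ 3: {1,2,3,4,5,6}  (accept∈set)
'a' @ 4: {1,2,3,4,5,6}  (accept∈set)
'c' @ 5: {1,2,3,4,5,6}  (accept∈set)
'a' @ 6: {1,2,3,4,5,6}  (accept∈set)
'b' @ 7: {5,7}  (accept∈set)
final: {5,7}; accept 5 in set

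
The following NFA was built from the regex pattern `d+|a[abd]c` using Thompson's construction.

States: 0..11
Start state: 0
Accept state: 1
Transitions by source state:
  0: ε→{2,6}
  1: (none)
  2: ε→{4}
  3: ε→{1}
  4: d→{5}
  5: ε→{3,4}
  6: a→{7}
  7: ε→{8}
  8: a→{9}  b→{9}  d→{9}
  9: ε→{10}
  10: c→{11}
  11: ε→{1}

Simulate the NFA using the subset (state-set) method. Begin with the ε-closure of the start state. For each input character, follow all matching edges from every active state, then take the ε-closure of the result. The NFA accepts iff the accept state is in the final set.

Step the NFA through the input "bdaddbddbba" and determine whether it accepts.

Answer: REJECT

Trace:
start: ε-closure({0}) = {0,2,4,6}
'b' @ 1: {}  — no active states
rest 'daddbddbba' ignored (set empty)
end set {} — state 1 not in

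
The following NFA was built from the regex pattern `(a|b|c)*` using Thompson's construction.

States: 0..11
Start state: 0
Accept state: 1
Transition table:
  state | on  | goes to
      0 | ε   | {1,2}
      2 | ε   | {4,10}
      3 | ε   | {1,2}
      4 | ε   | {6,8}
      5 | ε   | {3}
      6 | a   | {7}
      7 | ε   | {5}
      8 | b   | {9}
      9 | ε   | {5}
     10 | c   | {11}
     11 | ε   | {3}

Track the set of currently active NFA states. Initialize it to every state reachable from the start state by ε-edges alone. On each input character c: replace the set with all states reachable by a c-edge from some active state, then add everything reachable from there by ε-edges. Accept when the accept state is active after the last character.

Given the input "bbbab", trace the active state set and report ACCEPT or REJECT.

S₀ = ε-closure({0}) = {0,1,2,4,6,8,10}
'b' @ 1: {1,2,3,4,5,6,8,9,10}  (accept∈set)
'b' @ 2: {1,2,3,4,5,6,8,9,10}  (accept∈set)
'b' @ 3: {1,2,3,4,5,6,8,9,10}  (accept∈set)
'a' @ 4: {1,2,3,4,5,6,7,8,10}  (accept∈set)
'b' @ 5: {1,2,3,4,5,6,8,9,10}  (accept∈set)
after full input: {1,2,3,4,5,6,8,9,10}  (accept=1 in)

Answer: ACCEPT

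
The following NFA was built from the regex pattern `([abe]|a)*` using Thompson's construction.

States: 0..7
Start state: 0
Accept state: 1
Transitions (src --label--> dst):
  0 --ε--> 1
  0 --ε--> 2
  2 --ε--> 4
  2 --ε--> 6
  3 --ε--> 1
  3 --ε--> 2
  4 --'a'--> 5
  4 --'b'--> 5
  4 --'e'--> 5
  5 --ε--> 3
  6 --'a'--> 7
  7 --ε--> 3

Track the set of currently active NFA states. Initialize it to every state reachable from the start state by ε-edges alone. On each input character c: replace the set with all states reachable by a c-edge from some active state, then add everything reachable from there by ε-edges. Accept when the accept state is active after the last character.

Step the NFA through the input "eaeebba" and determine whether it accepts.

S₀ = ε-closure({0}) = {0,1,2,4,6}
'e' @ 1: {1,2,3,4,5,6}  [accepting]
'a' @ 2: {1,2,3,4,5,6,7}  [accepting]
'e' @ 3: {1,2,3,4,5,6}  [accepting]
'e' @ 4: {1,2,3,4,5,6}  [accepting]
'b' @ 5: {1,2,3,4,5,6}  [accepting]
'b' @ 6: {1,2,3,4,5,6}  [accepting]
'a' @ 7: {1,2,3,4,5,6,7}  [accepting]
final: {1,2,3,4,5,6,7}; accept 1 in set

Answer: ACCEPT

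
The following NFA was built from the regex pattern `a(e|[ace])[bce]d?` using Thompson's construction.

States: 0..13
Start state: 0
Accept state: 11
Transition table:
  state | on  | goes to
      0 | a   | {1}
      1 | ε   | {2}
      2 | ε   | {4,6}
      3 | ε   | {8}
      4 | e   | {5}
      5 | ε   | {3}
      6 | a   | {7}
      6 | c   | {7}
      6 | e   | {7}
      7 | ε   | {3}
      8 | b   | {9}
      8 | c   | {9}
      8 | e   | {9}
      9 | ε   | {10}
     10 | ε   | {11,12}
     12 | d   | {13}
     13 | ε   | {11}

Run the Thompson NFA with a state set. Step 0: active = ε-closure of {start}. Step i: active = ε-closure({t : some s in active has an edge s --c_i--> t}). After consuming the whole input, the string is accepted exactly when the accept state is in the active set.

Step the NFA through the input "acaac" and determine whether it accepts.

start: ε-closure({0}) = {0}
'a' @ 1: {1,2,4,6}
'c' @ 2: {3,7,8}
'a' @ 3: {}  — no active states
rest 'ac' ignored (set empty)
end set {} — state 11 not in

Answer: REJECT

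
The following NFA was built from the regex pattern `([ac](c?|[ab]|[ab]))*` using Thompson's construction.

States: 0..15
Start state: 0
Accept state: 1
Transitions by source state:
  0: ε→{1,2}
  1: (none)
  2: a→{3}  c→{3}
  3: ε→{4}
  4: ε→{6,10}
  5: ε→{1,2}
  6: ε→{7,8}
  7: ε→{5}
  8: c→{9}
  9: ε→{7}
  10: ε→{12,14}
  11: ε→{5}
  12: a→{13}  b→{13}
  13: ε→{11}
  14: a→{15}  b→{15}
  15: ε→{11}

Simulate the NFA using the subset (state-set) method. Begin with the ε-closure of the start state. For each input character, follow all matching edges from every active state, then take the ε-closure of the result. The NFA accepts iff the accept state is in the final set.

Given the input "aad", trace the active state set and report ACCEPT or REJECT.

start: ε-closure({0}) = {0,1,2}
'a' @ 1: {1,2,3,4,5,6,7,8,10,12,14}  ✓accept
'a' @ 2: {1,2,3,4,5,6,7,8,10,11,12,13,14,15}  ✓accept
'd' @ 3: {}  — dead — no transitions
end set {} — state 1 not in

Answer: REJECT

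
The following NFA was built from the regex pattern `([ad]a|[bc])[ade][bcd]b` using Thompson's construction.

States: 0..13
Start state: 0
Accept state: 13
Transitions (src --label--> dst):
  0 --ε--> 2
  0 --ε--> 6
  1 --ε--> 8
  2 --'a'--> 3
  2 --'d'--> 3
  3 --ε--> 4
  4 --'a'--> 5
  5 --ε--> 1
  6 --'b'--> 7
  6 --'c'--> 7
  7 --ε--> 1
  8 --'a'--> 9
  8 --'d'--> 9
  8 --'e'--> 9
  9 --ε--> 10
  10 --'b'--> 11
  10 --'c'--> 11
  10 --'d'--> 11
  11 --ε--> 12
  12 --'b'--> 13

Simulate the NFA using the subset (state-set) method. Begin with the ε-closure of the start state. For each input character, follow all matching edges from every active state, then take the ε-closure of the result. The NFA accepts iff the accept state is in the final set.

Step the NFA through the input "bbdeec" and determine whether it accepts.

initial (ε-close {0}): {0,2,6}
'b' @ 1: {1,7,8}
'b' @ 2: {}  — dead — no transitions
rest 'deec' ignored (set empty)
end set {} — state 13 not in

Answer: REJECT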